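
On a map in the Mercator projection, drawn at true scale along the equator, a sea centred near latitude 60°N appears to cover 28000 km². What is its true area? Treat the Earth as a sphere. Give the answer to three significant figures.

The Mercator projection is conformal; its linear scale factor is the same in every direction and equals sec φ = 1/cos φ.
Areal scale = k² = sec²φ = 1/cos²(60°) = 1/0.5000² = 4.000.
True area = apparent / (areal scale) = 28000 / 4.000 ≈ 7000 km².

7000 km²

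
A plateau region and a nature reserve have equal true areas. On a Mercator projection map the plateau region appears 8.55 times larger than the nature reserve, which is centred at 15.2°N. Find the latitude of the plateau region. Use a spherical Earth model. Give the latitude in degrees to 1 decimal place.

70.7°

Mercator areal scale is sec²φ, so apparent-area ratio = sec²φ₁ / sec²φ₂ = cos²φ₂ / cos²φ₁.
cos²φ₂ / cos²φ₁ = 8.55  ⇒  cos φ₁ = cos 15.2° / √8.55 = 0.9650/2.924 = 0.3300.
φ₁ = arccos(0.3300) ≈ 70.7°.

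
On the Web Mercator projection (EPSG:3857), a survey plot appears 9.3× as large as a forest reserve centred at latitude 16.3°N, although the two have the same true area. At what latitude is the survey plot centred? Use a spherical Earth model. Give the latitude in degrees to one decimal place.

71.7°

Mercator areal scale is sec²φ, so apparent-area ratio = sec²φ₁ / sec²φ₂ = cos²φ₂ / cos²φ₁.
cos²φ₂ / cos²φ₁ = 9.3  ⇒  cos φ₁ = cos 16.3° / √9.3 = 0.9598/3.050 = 0.3147.
φ₁ = arccos(0.3147) ≈ 71.7°.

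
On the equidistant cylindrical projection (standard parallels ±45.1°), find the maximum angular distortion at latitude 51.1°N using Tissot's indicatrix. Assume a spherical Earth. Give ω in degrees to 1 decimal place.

6.7°

With standard parallel φ₀ = 45.1°, the equirectangular projection gives x = Rλ cos φ₀, y = Rφ, so h = 1 and k = cos 45.1° / cos φ.
At 51.1°: h = 1.000, k = 1.124; principal scales a = 1.124, b = 1.000.
sin(ω/2) = (a − b)/(a + b) = 0.1241/2.124 = 0.05841, so ω = 2 arcsin(0.05841) ≈ 6.7°.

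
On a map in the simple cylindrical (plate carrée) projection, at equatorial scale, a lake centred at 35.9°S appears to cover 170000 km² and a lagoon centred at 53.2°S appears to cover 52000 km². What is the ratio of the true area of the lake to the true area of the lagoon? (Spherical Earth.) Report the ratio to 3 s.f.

On the plate carrée, areal scale = h·k = 1 × sec φ, so true area = apparent × cos φ.
True area of lake: 170000 × cos(35.9°) = 170000 × 0.8100 = 137700 km².
True area of lagoon: 52000 × cos(53.2°) = 52000 × 0.5990 = 31150 km².
Ratio = 137700 / 31150 ≈ 4.42.

4.42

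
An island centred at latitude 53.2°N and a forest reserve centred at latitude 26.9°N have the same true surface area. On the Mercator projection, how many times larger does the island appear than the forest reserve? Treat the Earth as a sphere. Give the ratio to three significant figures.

Mercator areal scale is sec²φ.
At 53.2°: sec²(53.2°) = 1/0.5990² = 2.787.
At 26.9°: sec²(26.9°) = 1/0.8918² = 1.257.
Ratio = 2.787/1.257 = cos²(26.9°)/cos²(53.2°) ≈ 2.22.

2.22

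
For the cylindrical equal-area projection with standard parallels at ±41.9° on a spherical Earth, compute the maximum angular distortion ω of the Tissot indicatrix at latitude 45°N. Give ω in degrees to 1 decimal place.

5.9°

A cylindrical equal-area projection with standard parallel φ₀ has meridian scale h = cos φ / cos φ₀ and parallel scale k = cos φ₀ / cos φ (so areas are preserved, h·k = 1).
At 45°: h = 0.9500, k = 1.053; principal scales a = 1.053, b = 0.9500.
sin(ω/2) = (a − b)/(a + b) = 0.1026/2.003 = 0.05123, so ω = 2 arcsin(0.05123) ≈ 5.9°.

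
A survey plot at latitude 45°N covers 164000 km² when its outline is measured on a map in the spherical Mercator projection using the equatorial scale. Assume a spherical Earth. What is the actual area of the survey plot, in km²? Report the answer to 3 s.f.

82000 km²

The Mercator projection is conformal; its linear scale factor is the same in every direction and equals sec φ = 1/cos φ.
Areal scale = k² = sec²φ = 1/cos²(45°) = 1/0.7071² = 2.000.
True area = apparent / (areal scale) = 164000 / 2.000 ≈ 82000 km².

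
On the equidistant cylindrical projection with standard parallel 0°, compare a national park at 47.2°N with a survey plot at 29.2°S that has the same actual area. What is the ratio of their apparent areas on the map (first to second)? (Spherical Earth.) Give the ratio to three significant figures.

1.28

For the equirectangular projection with φ₀ = 0 (plate carrée), h = 1 along meridians and k = sec φ along parallels.
Areal scale at 47.2°: h·k = 1.000 × 1.472 = 1.472.
Areal scale at 29.2°: h·k = 1.000 × 1.146 = 1.146.
Ratio = 1.472/1.146 ≈ 1.28.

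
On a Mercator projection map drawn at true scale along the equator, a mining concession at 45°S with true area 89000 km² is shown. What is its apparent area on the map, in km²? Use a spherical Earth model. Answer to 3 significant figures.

The Mercator projection is conformal; its linear scale factor is the same in every direction and equals sec φ = 1/cos φ.
Areal scale = k² = sec²φ = 1/cos²(45°) = 1/0.7071² = 2.000.
Apparent area = 89000 × 2.000 ≈ 178000 km².

178000 km²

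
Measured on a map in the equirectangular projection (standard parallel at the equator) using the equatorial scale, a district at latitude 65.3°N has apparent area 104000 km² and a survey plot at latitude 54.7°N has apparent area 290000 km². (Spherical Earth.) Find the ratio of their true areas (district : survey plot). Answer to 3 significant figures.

Plate carrée has h = 1 and k = sec φ, giving areal scale sec φ; true area = (apparent area) · cos φ.
True area of district: 104000 × cos(65.3°) = 104000 × 0.4179 = 43460 km².
True area of survey plot: 290000 × cos(54.7°) = 290000 × 0.5779 = 167600 km².
Ratio = 43460 / 167600 ≈ 0.259.

0.259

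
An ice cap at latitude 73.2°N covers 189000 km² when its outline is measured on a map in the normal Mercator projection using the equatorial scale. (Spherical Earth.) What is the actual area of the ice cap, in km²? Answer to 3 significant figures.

15800 km²

For Mercator, h = k = sec φ (a conformal cylindrical projection has a single point scale, 1/cos φ).
Areal scale = k² = sec²φ = 1/cos²(73.2°) = 1/0.2890² = 11.97.
True area = apparent / (areal scale) = 189000 / 11.97 ≈ 15800 km².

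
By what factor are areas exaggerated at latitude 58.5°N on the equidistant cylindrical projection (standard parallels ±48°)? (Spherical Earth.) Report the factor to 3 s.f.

1.28

With standard parallel φ₀ = 48°, the equirectangular projection gives x = Rλ cos φ₀, y = Rφ, so h = 1 and k = cos 48° / cos φ.
Areal scale = h·k = 1 × cos φ₀ / cos φ; at 58.5°, h = 1.000, k = 1.281, so h·k = 1.281.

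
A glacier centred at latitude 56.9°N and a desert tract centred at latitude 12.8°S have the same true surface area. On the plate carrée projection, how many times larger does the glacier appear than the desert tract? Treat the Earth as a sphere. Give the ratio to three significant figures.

Plate carrée maps x = Rλ, y = Rφ. The meridian scale is h = 1 and the parallel scale is k = 1/cos φ = sec φ.
Areal scale at 56.9°: h·k = 1.000 × 1.831 = 1.831.
Areal scale at 12.8°: h·k = 1.000 × 1.025 = 1.025.
Ratio = 1.831/1.025 ≈ 1.79.

1.79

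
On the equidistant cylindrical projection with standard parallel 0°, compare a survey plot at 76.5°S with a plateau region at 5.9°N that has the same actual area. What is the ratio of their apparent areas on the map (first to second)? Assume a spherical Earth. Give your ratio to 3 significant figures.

In the plate carrée (x = Rλ, y = Rφ), meridians are true-scale (h = 1) and parallels are stretched by k = sec φ.
Areal scale at 76.5°: h·k = 1.000 × 4.284 = 4.284.
Areal scale at 5.9°: h·k = 1.000 × 1.005 = 1.005.
Ratio = 4.284/1.005 ≈ 4.26.

4.26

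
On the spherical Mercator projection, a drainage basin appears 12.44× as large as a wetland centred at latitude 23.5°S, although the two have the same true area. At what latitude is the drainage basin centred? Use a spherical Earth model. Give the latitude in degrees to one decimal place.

74.9°

On Mercator, (apparent₁)/(apparent₂) = sec²φ₁ / sec²φ₂ when true areas are equal.
cos²φ₂ / cos²φ₁ = 12.44  ⇒  cos φ₁ = cos 23.5° / √12.44 = 0.9171/3.527 = 0.2600.
φ₁ = arccos(0.2600) ≈ 74.9°.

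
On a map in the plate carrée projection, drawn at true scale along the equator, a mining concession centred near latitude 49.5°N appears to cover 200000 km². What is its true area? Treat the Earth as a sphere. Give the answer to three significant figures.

130000 km²

For the equirectangular projection with φ₀ = 0 (plate carrée), h = 1 along meridians and k = sec φ along parallels.
Areal scale = h·k = 1 × sec φ; at 49.5°, h = 1.000, k = 1.540, so h·k = 1.540.
True area = apparent / (areal scale) = 200000 / 1.540 ≈ 130000 km².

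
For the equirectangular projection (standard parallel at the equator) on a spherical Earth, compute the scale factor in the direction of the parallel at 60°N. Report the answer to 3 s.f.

In the plate carrée (x = Rλ, y = Rφ), meridians are true-scale (h = 1) and parallels are stretched by k = sec φ.
k = 1/cos 60° = 1/0.5000 = 2.000.

2.00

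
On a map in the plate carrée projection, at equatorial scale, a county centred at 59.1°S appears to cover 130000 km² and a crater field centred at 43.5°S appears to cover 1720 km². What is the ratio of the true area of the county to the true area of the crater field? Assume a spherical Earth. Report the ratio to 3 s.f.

53.5

On the plate carrée, areal scale = h·k = 1 × sec φ, so true area = apparent × cos φ.
True area of county: 130000 × cos(59.1°) = 130000 × 0.5135 = 66760 km².
True area of crater field: 1720 × cos(43.5°) = 1720 × 0.7254 = 1248 km².
Ratio = 66760 / 1248 ≈ 53.5.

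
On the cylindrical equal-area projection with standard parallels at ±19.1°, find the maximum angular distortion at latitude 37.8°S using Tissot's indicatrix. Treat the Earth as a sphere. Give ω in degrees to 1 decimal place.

A cylindrical equal-area projection with standard parallel φ₀ has meridian scale h = cos φ / cos φ₀ and parallel scale k = cos φ₀ / cos φ (so areas are preserved, h·k = 1).
At 37.8°: h = 0.8362, k = 1.196; principal scales a = 1.196, b = 0.8362.
sin(ω/2) = (a − b)/(a + b) = 0.3597/2.032 = 0.1770, so ω = 2 arcsin(0.1770) ≈ 20.4°.

20.4°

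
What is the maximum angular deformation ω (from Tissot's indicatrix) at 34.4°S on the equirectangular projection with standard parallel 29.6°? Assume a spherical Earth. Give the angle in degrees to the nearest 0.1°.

The equidistant cylindrical projection with φ₀ = 29.6° has h = 1 (meridians true) and k = cos φ₀ / cos φ along parallels.
At 34.4°: h = 1.000, k = 1.054; principal scales a = 1.054, b = 1.000.
sin(ω/2) = (a − b)/(a + b) = 0.05379/2.054 = 0.02619, so ω = 2 arcsin(0.02619) ≈ 3.0°.

3.0°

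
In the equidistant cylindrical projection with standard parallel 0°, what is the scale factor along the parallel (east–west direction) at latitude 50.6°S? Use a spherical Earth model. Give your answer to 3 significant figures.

1.58

In the plate carrée (x = Rλ, y = Rφ), meridians are true-scale (h = 1) and parallels are stretched by k = sec φ.
k = 1/cos 50.6° = 1/0.6347 = 1.575.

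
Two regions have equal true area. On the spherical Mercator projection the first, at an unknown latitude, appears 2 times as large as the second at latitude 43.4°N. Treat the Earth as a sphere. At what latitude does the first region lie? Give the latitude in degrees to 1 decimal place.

59.1°

Mercator areal scale is sec²φ, so apparent-area ratio = sec²φ₁ / sec²φ₂ = cos²φ₂ / cos²φ₁.
cos²φ₂ / cos²φ₁ = 2  ⇒  cos φ₁ = cos 43.4° / √2 = 0.7266/1.414 = 0.5138.
φ₁ = arccos(0.5138) ≈ 59.1°.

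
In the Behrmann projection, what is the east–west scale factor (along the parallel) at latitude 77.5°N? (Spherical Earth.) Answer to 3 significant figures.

The Behrmann projection is cylindrical equal-area with φ₀ = 30°. For cylindrical equal-area with standard parallel φ₀, h = cos φ / cos φ₀ and k = cos φ₀ / cos φ, so h·k = 1.
k = cos 30° / cos 77.5° = 0.8660/0.2164 = 4.001.

4.00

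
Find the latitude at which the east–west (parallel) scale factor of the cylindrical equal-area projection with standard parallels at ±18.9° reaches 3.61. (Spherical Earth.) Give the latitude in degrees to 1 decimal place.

Cylindrical equal-area (φ₀ = 18.9°): h = cos φ / cos 18.9° along meridians, k = cos 18.9° / cos φ along parallels; h·k = 1.
k = cos φ₀ / cos φ = 3.61  ⇒  cos φ = cos 18.9° / 3.61 = 0.2621.
φ = arccos(0.2621) ≈ 74.8°.

74.8°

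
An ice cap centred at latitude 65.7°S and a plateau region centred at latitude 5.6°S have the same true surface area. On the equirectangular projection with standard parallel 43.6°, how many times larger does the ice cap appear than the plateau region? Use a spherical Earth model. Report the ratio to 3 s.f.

2.42

The equidistant cylindrical projection with φ₀ = 43.6° has h = 1 (meridians true) and k = cos φ₀ / cos φ along parallels.
Areal scale at 65.7°: h·k = 1.000 × 1.760 = 1.760.
Areal scale at 5.6°: h·k = 1.000 × 0.7276 = 0.7276.
Ratio = 1.760/0.7276 ≈ 2.42.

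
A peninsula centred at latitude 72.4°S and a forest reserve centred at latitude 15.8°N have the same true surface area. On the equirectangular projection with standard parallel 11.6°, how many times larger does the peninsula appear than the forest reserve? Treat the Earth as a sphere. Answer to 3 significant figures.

3.18

In the equirectangular projection with standard parallel φ₀ = 11.6° (x = Rλ cos φ₀, y = Rφ), meridians are true-scale (h = 1) and the parallel scale is k = cos φ₀ / cos φ.
Areal scale at 72.4°: h·k = 1.000 × 3.240 = 3.240.
Areal scale at 15.8°: h·k = 1.000 × 1.018 = 1.018.
Ratio = 3.240/1.018 ≈ 3.18.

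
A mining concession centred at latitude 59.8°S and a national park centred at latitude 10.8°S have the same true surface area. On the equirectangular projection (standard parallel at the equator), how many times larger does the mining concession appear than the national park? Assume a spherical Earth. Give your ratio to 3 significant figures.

In the plate carrée (x = Rλ, y = Rφ), meridians are true-scale (h = 1) and parallels are stretched by k = sec φ.
Areal scale at 59.8°: h·k = 1.000 × 1.988 = 1.988.
Areal scale at 10.8°: h·k = 1.000 × 1.018 = 1.018.
Ratio = 1.988/1.018 ≈ 1.95.

1.95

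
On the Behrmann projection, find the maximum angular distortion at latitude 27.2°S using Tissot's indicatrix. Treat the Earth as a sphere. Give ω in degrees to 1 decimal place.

3.1°

Behrmann is a cylindrical equal-area projection with standard parallels at ±30°. For cylindrical equal-area with standard parallel φ₀, h = cos φ / cos φ₀ and k = cos φ₀ / cos φ, so h·k = 1.
At 27.2°: h = 1.027, k = 0.9737; principal scales a = 1.027, b = 0.9737.
sin(ω/2) = (a − b)/(a + b) = 0.05331/2.001 = 0.02664, so ω = 2 arcsin(0.02664) ≈ 3.1°.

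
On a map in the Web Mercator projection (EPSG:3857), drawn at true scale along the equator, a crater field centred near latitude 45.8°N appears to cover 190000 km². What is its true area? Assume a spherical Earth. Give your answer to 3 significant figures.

The Mercator projection is conformal; its linear scale factor is the same in every direction and equals sec φ = 1/cos φ.
Areal scale = k² = sec²φ = 1/cos²(45.8°) = 1/0.6972² = 2.057.
True area = apparent / (areal scale) = 190000 / 2.057 ≈ 92300 km².

92300 km²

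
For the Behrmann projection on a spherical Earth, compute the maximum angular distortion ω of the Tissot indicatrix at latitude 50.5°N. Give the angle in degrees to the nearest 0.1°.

The Behrmann projection is cylindrical equal-area with φ₀ = 30°. A cylindrical equal-area projection with standard parallel φ₀ has meridian scale h = cos φ / cos φ₀ and parallel scale k = cos φ₀ / cos φ (so areas are preserved, h·k = 1).
At 50.5°: h = 0.7345, k = 1.362; principal scales a = 1.362, b = 0.7345.
sin(ω/2) = (a − b)/(a + b) = 0.6270/2.096 = 0.2992, so ω = 2 arcsin(0.2992) ≈ 34.8°.

34.8°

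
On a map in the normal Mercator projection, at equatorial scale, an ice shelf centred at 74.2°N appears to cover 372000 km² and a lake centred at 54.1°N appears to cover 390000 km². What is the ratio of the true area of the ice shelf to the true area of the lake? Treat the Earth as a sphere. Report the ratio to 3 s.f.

0.206

On Mercator the areal scale is sec²φ, so true area = apparent × cos²φ.
True area of ice shelf: 372000 × cos²(74.2°) = 372000 × 0.07414 = 27580 km².
True area of lake: 390000 × cos²(54.1°) = 390000 × 0.3438 = 134100 km².
Ratio = 27580 / 134100 ≈ 0.206.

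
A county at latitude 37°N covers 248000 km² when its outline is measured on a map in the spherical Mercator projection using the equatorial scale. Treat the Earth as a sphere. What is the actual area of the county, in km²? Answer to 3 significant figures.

Mercator is conformal, so the point scale is isotropic: h = k = sec φ = 1/cos φ.
Areal scale = k² = sec²φ = 1/cos²(37°) = 1/0.7986² = 1.568.
True area = apparent / (areal scale) = 248000 / 1.568 ≈ 158000 km².

158000 km²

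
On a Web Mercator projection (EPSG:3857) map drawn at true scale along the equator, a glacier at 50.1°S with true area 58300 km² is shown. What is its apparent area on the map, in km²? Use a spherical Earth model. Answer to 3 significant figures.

142000 km²

The Mercator projection is conformal; its linear scale factor is the same in every direction and equals sec φ = 1/cos φ.
Areal scale = k² = sec²φ = 1/cos²(50.1°) = 1/0.6414² = 2.430.
Apparent area = 58300 × 2.430 ≈ 142000 km².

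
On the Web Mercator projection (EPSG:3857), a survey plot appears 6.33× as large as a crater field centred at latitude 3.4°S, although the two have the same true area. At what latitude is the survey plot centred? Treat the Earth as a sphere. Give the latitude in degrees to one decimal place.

66.6°

On Mercator, (apparent₁)/(apparent₂) = sec²φ₁ / sec²φ₂ when true areas are equal.
cos²φ₂ / cos²φ₁ = 6.33  ⇒  cos φ₁ = cos 3.4° / √6.33 = 0.9982/2.516 = 0.3968.
φ₁ = arccos(0.3968) ≈ 66.6°.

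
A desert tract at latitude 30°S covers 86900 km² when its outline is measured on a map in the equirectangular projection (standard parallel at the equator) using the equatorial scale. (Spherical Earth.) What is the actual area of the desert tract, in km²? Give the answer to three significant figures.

75300 km²

In the plate carrée (x = Rλ, y = Rφ), meridians are true-scale (h = 1) and parallels are stretched by k = sec φ.
Areal scale = h·k = 1 × sec φ; at 30°, h = 1.000, k = 1.155, so h·k = 1.155.
True area = apparent / (areal scale) = 86900 / 1.155 ≈ 75300 km².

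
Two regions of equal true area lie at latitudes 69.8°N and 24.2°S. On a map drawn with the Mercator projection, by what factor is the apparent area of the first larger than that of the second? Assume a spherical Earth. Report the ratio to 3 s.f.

Mercator is conformal with k = sec φ, so areal scale = k² = sec²φ.
At 69.8°: sec²(69.8°) = 1/0.3453² = 8.387.
At 24.2°: sec²(24.2°) = 1/0.9121² = 1.202.
Ratio = 8.387/1.202 = cos²(24.2°)/cos²(69.8°) ≈ 6.98.

6.98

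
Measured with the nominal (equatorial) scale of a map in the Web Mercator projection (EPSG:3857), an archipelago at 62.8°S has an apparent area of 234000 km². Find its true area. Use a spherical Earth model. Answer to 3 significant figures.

The Mercator projection is conformal; its linear scale factor is the same in every direction and equals sec φ = 1/cos φ.
Areal scale = k² = sec²φ = 1/cos²(62.8°) = 1/0.4571² = 4.786.
True area = apparent / (areal scale) = 234000 / 4.786 ≈ 48900 km².

48900 km²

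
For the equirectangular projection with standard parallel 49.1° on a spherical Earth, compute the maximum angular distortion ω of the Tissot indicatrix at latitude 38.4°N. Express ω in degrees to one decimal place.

The equidistant cylindrical projection with φ₀ = 49.1° has h = 1 (meridians true) and k = cos φ₀ / cos φ along parallels.
At 38.4°: h = 1.000, k = 0.8355; principal scales a = 1.000, b = 0.8355.
sin(ω/2) = (a − b)/(a + b) = 0.1645/1.835 = 0.08965, so ω = 2 arcsin(0.08965) ≈ 10.3°.

10.3°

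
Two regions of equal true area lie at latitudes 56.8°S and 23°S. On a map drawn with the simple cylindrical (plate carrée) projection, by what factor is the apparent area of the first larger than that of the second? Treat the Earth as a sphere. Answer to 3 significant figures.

Plate carrée maps x = Rλ, y = Rφ. The meridian scale is h = 1 and the parallel scale is k = 1/cos φ = sec φ.
Areal scale at 56.8°: h·k = 1.000 × 1.826 = 1.826.
Areal scale at 23°: h·k = 1.000 × 1.086 = 1.086.
Ratio = 1.826/1.086 ≈ 1.68.

1.68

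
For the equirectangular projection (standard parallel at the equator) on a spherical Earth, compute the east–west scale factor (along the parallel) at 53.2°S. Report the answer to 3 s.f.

1.67

For the equirectangular projection with φ₀ = 0 (plate carrée), h = 1 along meridians and k = sec φ along parallels.
k = 1/cos 53.2° = 1/0.5990 = 1.669.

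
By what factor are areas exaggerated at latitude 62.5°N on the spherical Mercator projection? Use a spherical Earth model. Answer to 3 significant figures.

Mercator is conformal, so the point scale is isotropic: h = k = sec φ = 1/cos φ.
Areal scale = k² = sec²φ = 1/cos²(62.5°) = 1/0.4617² = 4.690.

4.69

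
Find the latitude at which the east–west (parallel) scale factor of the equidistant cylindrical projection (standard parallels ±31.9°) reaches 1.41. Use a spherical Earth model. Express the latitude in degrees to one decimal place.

53.0°

The equidistant cylindrical projection with φ₀ = 31.9° has h = 1 (meridians true) and k = cos φ₀ / cos φ along parallels.
k = cos φ₀ / cos φ = 1.41  ⇒  cos φ = cos 31.9° / 1.41 = 0.6021.
φ = arccos(0.6021) ≈ 53.0°.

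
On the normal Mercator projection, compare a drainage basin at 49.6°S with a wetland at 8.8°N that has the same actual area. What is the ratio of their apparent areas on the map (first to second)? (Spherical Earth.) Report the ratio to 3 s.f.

On Mercator, area is exaggerated by sec²φ = 1/cos²φ.
At 49.6°: sec²(49.6°) = 1/0.6481² = 2.381.
At 8.8°: sec²(8.8°) = 1/0.9882² = 1.024.
Ratio = 2.381/1.024 = cos²(8.8°)/cos²(49.6°) ≈ 2.32.

2.32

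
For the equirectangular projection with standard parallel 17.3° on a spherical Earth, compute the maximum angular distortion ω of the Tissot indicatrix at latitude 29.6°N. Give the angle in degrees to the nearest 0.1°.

The equidistant cylindrical projection with φ₀ = 17.3° has h = 1 (meridians true) and k = cos φ₀ / cos φ along parallels.
At 29.6°: h = 1.000, k = 1.098; principal scales a = 1.098, b = 1.000.
sin(ω/2) = (a − b)/(a + b) = 0.09806/2.098 = 0.04674, so ω = 2 arcsin(0.04674) ≈ 5.4°.

5.4°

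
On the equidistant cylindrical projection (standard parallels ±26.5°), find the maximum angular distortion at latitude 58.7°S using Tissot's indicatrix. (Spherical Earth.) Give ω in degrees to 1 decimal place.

With standard parallel φ₀ = 26.5°, the equirectangular projection gives x = Rλ cos φ₀, y = Rφ, so h = 1 and k = cos 26.5° / cos φ.
At 58.7°: h = 1.000, k = 1.723; principal scales a = 1.723, b = 1.000.
sin(ω/2) = (a − b)/(a + b) = 0.7226/2.723 = 0.2654, so ω = 2 arcsin(0.2654) ≈ 30.8°.

30.8°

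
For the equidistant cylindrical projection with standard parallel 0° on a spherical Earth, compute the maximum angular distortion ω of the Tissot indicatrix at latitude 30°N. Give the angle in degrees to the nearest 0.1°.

For the equirectangular projection with φ₀ = 0 (plate carrée), h = 1 along meridians and k = sec φ along parallels.
At 30°: h = 1.000, k = 1.155; principal scales a = 1.155, b = 1.000.
sin(ω/2) = (a − b)/(a + b) = 0.1547/2.155 = 0.07180, so ω = 2 arcsin(0.07180) ≈ 8.2°.

8.2°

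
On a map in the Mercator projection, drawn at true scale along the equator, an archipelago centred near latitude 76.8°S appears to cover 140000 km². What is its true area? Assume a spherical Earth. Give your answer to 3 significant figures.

7300 km²

The Mercator projection is conformal; its linear scale factor is the same in every direction and equals sec φ = 1/cos φ.
Areal scale = k² = sec²φ = 1/cos²(76.8°) = 1/0.2284² = 19.18.
True area = apparent / (areal scale) = 140000 / 19.18 ≈ 7300 km².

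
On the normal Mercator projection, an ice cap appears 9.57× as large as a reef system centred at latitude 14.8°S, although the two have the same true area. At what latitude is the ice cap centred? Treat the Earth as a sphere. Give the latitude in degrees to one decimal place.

71.8°

For equal true areas on Mercator, apparent areas scale as sec²φ, so the ratio is cos²φ₂ / cos²φ₁.
cos²φ₂ / cos²φ₁ = 9.57  ⇒  cos φ₁ = cos 14.8° / √9.57 = 0.9668/3.094 = 0.3125.
φ₁ = arccos(0.3125) ≈ 71.8°.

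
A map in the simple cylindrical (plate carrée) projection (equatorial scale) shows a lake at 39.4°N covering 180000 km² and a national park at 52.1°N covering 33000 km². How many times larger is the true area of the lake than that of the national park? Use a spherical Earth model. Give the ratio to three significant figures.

6.86

On the plate carrée, areal scale = h·k = 1 × sec φ, so true area = apparent × cos φ.
True area of lake: 180000 × cos(39.4°) = 180000 × 0.7727 = 139100 km².
True area of national park: 33000 × cos(52.1°) = 33000 × 0.6143 = 20270 km².
Ratio = 139100 / 20270 ≈ 6.86.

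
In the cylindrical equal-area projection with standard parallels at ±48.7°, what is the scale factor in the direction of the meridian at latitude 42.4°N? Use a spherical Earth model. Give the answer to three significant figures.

1.12

Cylindrical equal-area (φ₀ = 48.7°): h = cos φ / cos 48.7° along meridians, k = cos 48.7° / cos φ along parallels; h·k = 1.
h = cos 42.4° / cos 48.7° = 0.7385/0.6600 = 1.119.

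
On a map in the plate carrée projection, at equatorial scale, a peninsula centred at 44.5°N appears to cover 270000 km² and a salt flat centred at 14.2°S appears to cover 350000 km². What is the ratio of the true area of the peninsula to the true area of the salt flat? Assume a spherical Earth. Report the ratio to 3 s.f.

0.568

Plate carrée has h = 1 and k = sec φ, giving areal scale sec φ; true area = (apparent area) · cos φ.
True area of peninsula: 270000 × cos(44.5°) = 270000 × 0.7133 = 192600 km².
True area of salt flat: 350000 × cos(14.2°) = 350000 × 0.9694 = 339300 km².
Ratio = 192600 / 339300 ≈ 0.568.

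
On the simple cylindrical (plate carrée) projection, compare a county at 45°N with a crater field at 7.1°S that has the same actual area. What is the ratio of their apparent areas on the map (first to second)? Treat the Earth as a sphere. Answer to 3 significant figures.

1.40

Plate carrée maps x = Rλ, y = Rφ. The meridian scale is h = 1 and the parallel scale is k = 1/cos φ = sec φ.
Areal scale at 45°: h·k = 1.000 × 1.414 = 1.414.
Areal scale at 7.1°: h·k = 1.000 × 1.008 = 1.008.
Ratio = 1.414/1.008 ≈ 1.40.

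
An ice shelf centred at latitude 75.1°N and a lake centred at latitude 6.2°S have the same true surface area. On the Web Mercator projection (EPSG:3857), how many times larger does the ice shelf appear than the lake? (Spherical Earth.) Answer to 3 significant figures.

Mercator areal scale is sec²φ.
At 75.1°: sec²(75.1°) = 1/0.2571² = 15.12.
At 6.2°: sec²(6.2°) = 1/0.9942² = 1.012.
Ratio = 15.12/1.012 = cos²(6.2°)/cos²(75.1°) ≈ 14.9.

14.9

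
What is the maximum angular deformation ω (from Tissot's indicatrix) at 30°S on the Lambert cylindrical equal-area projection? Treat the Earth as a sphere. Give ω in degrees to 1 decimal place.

16.4°

The Lambert cylindrical equal-area projection is the cylindrical equal-area projection with its standard parallel at the equator (φ₀ = 0). For cylindrical equal-area with standard parallel φ₀, h = cos φ / cos φ₀ and k = cos φ₀ / cos φ, so h·k = 1.
At 30°: h = 0.8660, k = 1.155; principal scales a = 1.155, b = 0.8660.
sin(ω/2) = (a − b)/(a + b) = 0.2887/2.021 = 0.1429, so ω = 2 arcsin(0.1429) ≈ 16.4°.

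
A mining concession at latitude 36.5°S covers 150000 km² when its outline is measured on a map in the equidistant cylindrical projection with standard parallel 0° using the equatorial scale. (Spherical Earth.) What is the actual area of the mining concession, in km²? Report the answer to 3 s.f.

In the plate carrée (x = Rλ, y = Rφ), meridians are true-scale (h = 1) and parallels are stretched by k = sec φ.
Areal scale = h·k = 1 × sec φ; at 36.5°, h = 1.000, k = 1.244, so h·k = 1.244.
True area = apparent / (areal scale) = 150000 / 1.244 ≈ 121000 km².

121000 km²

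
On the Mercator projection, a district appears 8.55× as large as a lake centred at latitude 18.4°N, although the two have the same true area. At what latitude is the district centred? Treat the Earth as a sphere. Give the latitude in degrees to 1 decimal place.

71.1°

For equal true areas on Mercator, apparent areas scale as sec²φ, so the ratio is cos²φ₂ / cos²φ₁.
cos²φ₂ / cos²φ₁ = 8.55  ⇒  cos φ₁ = cos 18.4° / √8.55 = 0.9489/2.924 = 0.3245.
φ₁ = arccos(0.3245) ≈ 71.1°.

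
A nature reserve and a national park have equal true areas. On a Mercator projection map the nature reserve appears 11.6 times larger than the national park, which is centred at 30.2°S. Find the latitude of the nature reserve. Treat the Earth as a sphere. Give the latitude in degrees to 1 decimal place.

75.3°

Mercator areal scale is sec²φ, so apparent-area ratio = sec²φ₁ / sec²φ₂ = cos²φ₂ / cos²φ₁.
cos²φ₂ / cos²φ₁ = 11.6  ⇒  cos φ₁ = cos 30.2° / √11.6 = 0.8643/3.406 = 0.2538.
φ₁ = arccos(0.2538) ≈ 75.3°.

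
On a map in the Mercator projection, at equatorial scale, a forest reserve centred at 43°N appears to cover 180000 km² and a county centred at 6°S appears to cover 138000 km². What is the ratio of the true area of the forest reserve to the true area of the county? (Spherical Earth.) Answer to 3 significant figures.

0.705

Since Mercator area scale is 1/cos²φ, the true area equals the apparent area multiplied by cos²φ.
True area of forest reserve: 180000 × cos²(43°) = 180000 × 0.5349 = 96280 km².
True area of county: 138000 × cos²(6°) = 138000 × 0.9891 = 136500 km².
Ratio = 96280 / 136500 ≈ 0.705.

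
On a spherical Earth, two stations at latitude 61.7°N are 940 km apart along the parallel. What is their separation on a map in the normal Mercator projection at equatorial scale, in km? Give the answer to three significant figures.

For Mercator, h = k = sec φ (a conformal cylindrical projection has a single point scale, 1/cos φ).
Along the parallel, k = sec 61.7° = 1/0.4741 = 2.109.
Map distance = 940 × 2.109 ≈ 1980 km.

1980 km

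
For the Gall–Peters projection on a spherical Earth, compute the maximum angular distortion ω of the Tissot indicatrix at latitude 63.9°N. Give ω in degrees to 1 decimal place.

52.4°

The Gall–Peters projection is cylindrical equal-area with φ₀ = 45°. A cylindrical equal-area projection with standard parallel φ₀ has meridian scale h = cos φ / cos φ₀ and parallel scale k = cos φ₀ / cos φ (so areas are preserved, h·k = 1).
At 63.9°: h = 0.6222, k = 1.607; principal scales a = 1.607, b = 0.6222.
sin(ω/2) = (a − b)/(a + b) = 0.9851/2.229 = 0.4419, so ω = 2 arcsin(0.4419) ≈ 52.4°.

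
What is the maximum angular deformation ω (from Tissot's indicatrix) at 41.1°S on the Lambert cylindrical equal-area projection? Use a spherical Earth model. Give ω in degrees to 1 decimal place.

The Lambert cylindrical equal-area projection is the cylindrical equal-area projection with its standard parallel at the equator (φ₀ = 0). Cylindrical equal-area (φ₀ = 0°): h = cos φ / cos 0° along meridians, k = cos 0° / cos φ along parallels; h·k = 1.
At 41.1°: h = 0.7536, k = 1.327; principal scales a = 1.327, b = 0.7536.
sin(ω/2) = (a − b)/(a + b) = 0.5735/2.081 = 0.2756, so ω = 2 arcsin(0.2756) ≈ 32.0°.

32.0°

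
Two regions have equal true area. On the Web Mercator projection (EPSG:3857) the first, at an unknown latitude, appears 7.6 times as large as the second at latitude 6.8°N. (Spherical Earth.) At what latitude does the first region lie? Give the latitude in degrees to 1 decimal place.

68.9°

For equal true areas on Mercator, apparent areas scale as sec²φ, so the ratio is cos²φ₂ / cos²φ₁.
cos²φ₂ / cos²φ₁ = 7.6  ⇒  cos φ₁ = cos 6.8° / √7.6 = 0.9930/2.757 = 0.3602.
φ₁ = arccos(0.3602) ≈ 68.9°.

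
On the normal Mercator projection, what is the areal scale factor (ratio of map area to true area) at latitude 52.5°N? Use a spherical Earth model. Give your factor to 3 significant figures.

For Mercator, h = k = sec φ (a conformal cylindrical projection has a single point scale, 1/cos φ).
Areal scale = k² = sec²φ = 1/cos²(52.5°) = 1/0.6088² = 2.698.

2.70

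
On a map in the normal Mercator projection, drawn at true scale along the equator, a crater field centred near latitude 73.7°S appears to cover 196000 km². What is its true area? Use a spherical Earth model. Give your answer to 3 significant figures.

15400 km²

Mercator is conformal, so the point scale is isotropic: h = k = sec φ = 1/cos φ.
Areal scale = k² = sec²φ = 1/cos²(73.7°) = 1/0.2807² = 12.69.
True area = apparent / (areal scale) = 196000 / 12.69 ≈ 15400 km².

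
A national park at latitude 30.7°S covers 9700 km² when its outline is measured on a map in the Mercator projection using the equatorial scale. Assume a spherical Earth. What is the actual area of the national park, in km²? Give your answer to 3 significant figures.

7170 km²

For Mercator, h = k = sec φ (a conformal cylindrical projection has a single point scale, 1/cos φ).
Areal scale = k² = sec²φ = 1/cos²(30.7°) = 1/0.8599² = 1.353.
True area = apparent / (areal scale) = 9700 / 1.353 ≈ 7170 km².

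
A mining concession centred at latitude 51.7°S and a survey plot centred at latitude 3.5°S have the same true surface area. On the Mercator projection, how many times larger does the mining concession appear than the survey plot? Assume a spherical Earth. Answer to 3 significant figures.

2.59

Mercator is conformal with k = sec φ, so areal scale = k² = sec²φ.
At 51.7°: sec²(51.7°) = 1/0.6198² = 2.603.
At 3.5°: sec²(3.5°) = 1/0.9981² = 1.004.
Ratio = 2.603/1.004 = cos²(3.5°)/cos²(51.7°) ≈ 2.59.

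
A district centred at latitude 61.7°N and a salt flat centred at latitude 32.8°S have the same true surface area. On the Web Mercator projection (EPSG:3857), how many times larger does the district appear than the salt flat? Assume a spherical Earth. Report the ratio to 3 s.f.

3.14

Mercator is conformal with k = sec φ, so areal scale = k² = sec²φ.
At 61.7°: sec²(61.7°) = 1/0.4741² = 4.449.
At 32.8°: sec²(32.8°) = 1/0.8406² = 1.415.
Ratio = 4.449/1.415 = cos²(32.8°)/cos²(61.7°) ≈ 3.14.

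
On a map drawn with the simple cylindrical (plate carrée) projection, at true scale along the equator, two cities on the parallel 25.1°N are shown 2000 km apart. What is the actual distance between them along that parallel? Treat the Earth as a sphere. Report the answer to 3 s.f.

1810 km

For the equirectangular projection with φ₀ = 0 (plate carrée), h = 1 along meridians and k = sec φ along parallels.
Along the parallel at 25.1°, map distances are exaggerated by k = sec 25.1° = 1.104.
True distance = 2000 / 1.104 = 2000 × cos 25.1° ≈ 1810 km.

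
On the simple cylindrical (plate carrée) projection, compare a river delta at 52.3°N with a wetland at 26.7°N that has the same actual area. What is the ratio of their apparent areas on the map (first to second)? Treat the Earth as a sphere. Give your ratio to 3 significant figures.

1.46

For the equirectangular projection with φ₀ = 0 (plate carrée), h = 1 along meridians and k = sec φ along parallels.
Areal scale at 52.3°: h·k = 1.000 × 1.635 = 1.635.
Areal scale at 26.7°: h·k = 1.000 × 1.119 = 1.119.
Ratio = 1.635/1.119 ≈ 1.46.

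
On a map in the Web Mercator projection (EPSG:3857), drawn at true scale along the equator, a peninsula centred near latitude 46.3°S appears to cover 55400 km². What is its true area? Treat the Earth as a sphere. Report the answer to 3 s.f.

For Mercator, h = k = sec φ (a conformal cylindrical projection has a single point scale, 1/cos φ).
Areal scale = k² = sec²φ = 1/cos²(46.3°) = 1/0.6909² = 2.095.
True area = apparent / (areal scale) = 55400 / 2.095 ≈ 26400 km².

26400 km²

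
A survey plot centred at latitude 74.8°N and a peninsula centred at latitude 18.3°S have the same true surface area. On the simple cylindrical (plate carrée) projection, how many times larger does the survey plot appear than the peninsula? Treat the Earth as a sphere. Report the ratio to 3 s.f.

For the equirectangular projection with φ₀ = 0 (plate carrée), h = 1 along meridians and k = sec φ along parallels.
Areal scale at 74.8°: h·k = 1.000 × 3.814 = 3.814.
Areal scale at 18.3°: h·k = 1.000 × 1.053 = 1.053.
Ratio = 3.814/1.053 ≈ 3.62.

3.62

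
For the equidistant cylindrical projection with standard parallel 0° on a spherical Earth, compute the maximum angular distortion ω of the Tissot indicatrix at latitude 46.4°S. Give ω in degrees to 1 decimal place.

Plate carrée maps x = Rλ, y = Rφ. The meridian scale is h = 1 and the parallel scale is k = 1/cos φ = sec φ.
At 46.4°: h = 1.000, k = 1.450; principal scales a = 1.450, b = 1.000.
sin(ω/2) = (a − b)/(a + b) = 0.4501/2.450 = 0.1837, so ω = 2 arcsin(0.1837) ≈ 21.2°.

21.2°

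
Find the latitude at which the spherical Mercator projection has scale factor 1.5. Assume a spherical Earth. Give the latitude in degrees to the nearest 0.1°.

Mercator scale is k = sec φ = 1/cos φ.
1/cos φ = 1.5  ⇒  cos φ = 0.6667  ⇒  φ = arccos(0.6667) ≈ 48.2°.

48.2°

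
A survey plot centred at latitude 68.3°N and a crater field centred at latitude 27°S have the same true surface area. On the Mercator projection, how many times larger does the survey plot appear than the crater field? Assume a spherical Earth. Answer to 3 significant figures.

On Mercator, area is exaggerated by sec²φ = 1/cos²φ.
At 68.3°: sec²(68.3°) = 1/0.3697² = 7.315.
At 27°: sec²(27°) = 1/0.8910² = 1.260.
Ratio = 7.315/1.260 = cos²(27°)/cos²(68.3°) ≈ 5.81.

5.81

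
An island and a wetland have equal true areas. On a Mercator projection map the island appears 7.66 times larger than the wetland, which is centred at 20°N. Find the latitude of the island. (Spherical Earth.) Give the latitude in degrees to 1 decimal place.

70.2°

For equal true areas on Mercator, apparent areas scale as sec²φ, so the ratio is cos²φ₂ / cos²φ₁.
cos²φ₂ / cos²φ₁ = 7.66  ⇒  cos φ₁ = cos 20° / √7.66 = 0.9397/2.768 = 0.3395.
φ₁ = arccos(0.3395) ≈ 70.2°.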